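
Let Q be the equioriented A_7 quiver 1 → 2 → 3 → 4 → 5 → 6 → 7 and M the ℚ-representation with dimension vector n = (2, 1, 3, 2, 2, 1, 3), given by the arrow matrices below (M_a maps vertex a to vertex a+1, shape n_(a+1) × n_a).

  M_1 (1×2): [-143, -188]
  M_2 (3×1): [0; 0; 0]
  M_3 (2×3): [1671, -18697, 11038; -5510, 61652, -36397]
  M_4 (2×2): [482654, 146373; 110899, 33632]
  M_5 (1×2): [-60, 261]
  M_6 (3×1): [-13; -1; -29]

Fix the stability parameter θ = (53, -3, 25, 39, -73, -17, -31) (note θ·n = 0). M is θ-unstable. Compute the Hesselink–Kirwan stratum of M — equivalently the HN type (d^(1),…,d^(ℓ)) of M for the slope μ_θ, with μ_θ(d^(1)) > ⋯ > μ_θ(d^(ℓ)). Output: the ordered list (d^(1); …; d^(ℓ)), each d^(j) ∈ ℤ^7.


Via rank(M_{q-1}∘⋯∘M_p): M ≅ I[1,1], I[1,2], I[3,3], I[3,5], I[3,7], I[7,7]^2.
μ_θ-semistable layers: μ^(1)=53; μ^(2)=25; μ^(3)=-3; μ^(4)=-57/5; μ^(5)=-31

((1, 0, 0, 0, 0, 0, 0); (1, 1, 1, 0, 0, 0, 0); (0, 0, 1, 1, 1, 0, 0); (0, 0, 1, 1, 1, 1, 1); (0, 0, 0, 0, 0, 0, 2))


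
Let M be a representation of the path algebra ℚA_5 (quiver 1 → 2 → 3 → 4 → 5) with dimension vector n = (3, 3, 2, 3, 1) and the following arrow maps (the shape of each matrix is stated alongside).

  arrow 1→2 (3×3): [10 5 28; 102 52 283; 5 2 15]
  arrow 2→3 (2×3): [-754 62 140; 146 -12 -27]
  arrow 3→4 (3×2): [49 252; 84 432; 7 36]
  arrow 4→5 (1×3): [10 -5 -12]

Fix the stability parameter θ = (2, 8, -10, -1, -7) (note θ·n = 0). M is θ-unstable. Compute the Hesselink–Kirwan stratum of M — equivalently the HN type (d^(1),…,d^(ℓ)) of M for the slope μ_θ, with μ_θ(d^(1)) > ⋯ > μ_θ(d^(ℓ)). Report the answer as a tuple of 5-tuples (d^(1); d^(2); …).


Barcode: M ≅ I[1,2], I[1,3], I[1,5], I[4,4]^2. HN layers by μ_θ (5 steps, strictly decreasing):
  μ^(1)=8; μ^(2)=2; μ^(3)=0; μ^(4)=-1; μ^(5)=-8/5

((0, 1, 0, 0, 0); (1, 0, 0, 0, 0); (1, 1, 1, 0, 0); (0, 0, 0, 2, 0); (1, 1, 1, 1, 1))


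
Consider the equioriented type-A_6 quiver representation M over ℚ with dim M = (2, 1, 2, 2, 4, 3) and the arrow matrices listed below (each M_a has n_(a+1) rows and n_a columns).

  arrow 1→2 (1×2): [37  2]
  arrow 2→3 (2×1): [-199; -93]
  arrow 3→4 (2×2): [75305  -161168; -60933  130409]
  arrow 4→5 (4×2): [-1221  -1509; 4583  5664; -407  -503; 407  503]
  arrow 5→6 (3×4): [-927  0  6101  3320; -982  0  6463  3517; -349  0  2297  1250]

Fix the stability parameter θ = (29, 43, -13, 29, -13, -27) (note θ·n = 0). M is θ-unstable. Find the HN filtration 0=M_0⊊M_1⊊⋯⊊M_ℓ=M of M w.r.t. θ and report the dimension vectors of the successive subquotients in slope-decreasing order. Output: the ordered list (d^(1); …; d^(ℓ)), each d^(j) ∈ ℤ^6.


Via rank(M_{q-1}∘⋯∘M_p): M ≅ I[1,1], I[1,5], I[3,5], I[5,6]^2, I[6,6].
μ_θ-semistable layers: μ^(1)=29; μ^(2)=15; μ^(3)=8; μ^(4)=-13; μ^(5)=-20; μ^(6)=-27

((1, 0, 0, 0, 0, 0); (1, 1, 1, 1, 1, 0); (0, 0, 0, 1, 1, 0); (0, 0, 1, 0, 0, 0); (0, 0, 0, 0, 2, 2); (0, 0, 0, 0, 0, 1))


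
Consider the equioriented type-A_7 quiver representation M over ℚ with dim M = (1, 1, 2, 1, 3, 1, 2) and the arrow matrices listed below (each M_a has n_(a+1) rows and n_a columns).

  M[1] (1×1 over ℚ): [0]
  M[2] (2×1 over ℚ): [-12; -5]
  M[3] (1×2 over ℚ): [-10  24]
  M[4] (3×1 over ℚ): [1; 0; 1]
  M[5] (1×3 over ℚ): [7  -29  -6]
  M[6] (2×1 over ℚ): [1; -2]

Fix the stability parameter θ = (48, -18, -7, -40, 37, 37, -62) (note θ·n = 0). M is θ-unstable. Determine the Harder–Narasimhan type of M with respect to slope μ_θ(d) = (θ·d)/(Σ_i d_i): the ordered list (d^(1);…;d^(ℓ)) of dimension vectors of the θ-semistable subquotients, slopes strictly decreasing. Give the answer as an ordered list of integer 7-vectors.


Barcode: M ≅ I[1,1], I[2,3], I[3,7], I[5,5]^2, I[7,7]. HN layers by μ_θ (7 steps, strictly decreasing):
  μ^(1)=48; μ^(2)=37; μ^(3)=4; μ^(4)=-7; μ^(5)=-18; μ^(6)=-47/2; μ^(7)=-62

((1, 0, 0, 0, 0, 0, 0); (0, 0, 0, 0, 2, 0, 0); (0, 0, 0, 0, 1, 1, 1); (0, 0, 1, 0, 0, 0, 0); (0, 1, 0, 0, 0, 0, 0); (0, 0, 1, 1, 0, 0, 0); (0, 0, 0, 0, 0, 0, 1))


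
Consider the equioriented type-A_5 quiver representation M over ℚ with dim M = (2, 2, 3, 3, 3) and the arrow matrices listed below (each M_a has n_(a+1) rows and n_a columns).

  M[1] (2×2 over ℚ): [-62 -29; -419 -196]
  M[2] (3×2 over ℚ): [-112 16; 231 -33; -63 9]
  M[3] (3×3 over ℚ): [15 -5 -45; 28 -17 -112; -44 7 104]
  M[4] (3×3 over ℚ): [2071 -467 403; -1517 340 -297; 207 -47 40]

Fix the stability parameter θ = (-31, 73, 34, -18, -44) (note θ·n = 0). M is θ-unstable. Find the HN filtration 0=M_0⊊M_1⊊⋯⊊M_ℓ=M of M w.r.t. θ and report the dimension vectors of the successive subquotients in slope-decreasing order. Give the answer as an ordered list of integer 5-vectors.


Via rank(M_{q-1}∘⋯∘M_p): M ≅ I[1,2], I[1,5], I[3,3], I[3,5], I[4,5].
μ_θ-semistable layers: μ^(1)=73; μ^(2)=34; μ^(3)=45/4; μ^(4)=-28/3; μ^(5)=-31

((0, 1, 0, 0, 0); (0, 0, 1, 0, 0); (0, 1, 1, 1, 1); (0, 0, 1, 1, 1); (2, 0, 0, 1, 1))


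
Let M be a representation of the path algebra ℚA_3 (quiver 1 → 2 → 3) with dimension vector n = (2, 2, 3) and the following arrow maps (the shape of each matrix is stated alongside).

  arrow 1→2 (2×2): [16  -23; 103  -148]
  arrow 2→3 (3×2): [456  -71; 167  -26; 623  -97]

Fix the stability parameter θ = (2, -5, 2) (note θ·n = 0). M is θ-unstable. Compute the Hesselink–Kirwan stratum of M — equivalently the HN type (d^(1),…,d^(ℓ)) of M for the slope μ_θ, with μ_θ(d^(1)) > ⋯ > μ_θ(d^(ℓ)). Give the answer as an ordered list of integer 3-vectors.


Interval decomposition of M: I[1,3]^2, I[3,3].
HN type (ℓ=2): μ^(1)=2; μ^(2)=-3/2

((0, 0, 3); (2, 2, 0))


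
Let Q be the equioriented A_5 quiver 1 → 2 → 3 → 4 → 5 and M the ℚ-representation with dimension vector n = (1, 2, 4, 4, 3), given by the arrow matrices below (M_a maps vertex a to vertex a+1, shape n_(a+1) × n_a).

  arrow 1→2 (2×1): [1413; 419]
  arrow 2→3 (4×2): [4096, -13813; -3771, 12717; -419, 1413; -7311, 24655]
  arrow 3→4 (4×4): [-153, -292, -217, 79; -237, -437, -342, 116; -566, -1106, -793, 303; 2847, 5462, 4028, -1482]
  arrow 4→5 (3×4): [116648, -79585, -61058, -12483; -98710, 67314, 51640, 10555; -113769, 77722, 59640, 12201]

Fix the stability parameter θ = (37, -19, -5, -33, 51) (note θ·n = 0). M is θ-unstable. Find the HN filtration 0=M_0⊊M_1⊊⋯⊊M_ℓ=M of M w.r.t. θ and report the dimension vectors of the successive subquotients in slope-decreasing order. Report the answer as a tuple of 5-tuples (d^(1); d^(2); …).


Interval decomposition of M: I[1,5], I[2,5], I[3,4], I[3,5].
HN type (ℓ=3): μ^(1)=51; μ^(2)=-5; μ^(3)=-19

((0, 0, 0, 0, 3); (1, 1, 1, 1, 0); (0, 1, 3, 3, 0))


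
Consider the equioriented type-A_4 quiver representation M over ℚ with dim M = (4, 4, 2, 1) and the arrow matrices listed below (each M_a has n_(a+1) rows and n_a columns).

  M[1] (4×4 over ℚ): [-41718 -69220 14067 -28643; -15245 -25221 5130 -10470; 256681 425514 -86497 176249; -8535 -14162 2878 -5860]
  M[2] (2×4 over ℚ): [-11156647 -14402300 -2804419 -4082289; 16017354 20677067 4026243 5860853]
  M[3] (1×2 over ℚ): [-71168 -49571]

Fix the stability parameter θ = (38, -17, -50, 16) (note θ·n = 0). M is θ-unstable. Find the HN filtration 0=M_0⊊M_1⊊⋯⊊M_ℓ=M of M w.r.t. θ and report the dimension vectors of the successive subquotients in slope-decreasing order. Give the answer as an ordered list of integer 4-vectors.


Barcode: M ≅ I[1,2]^2, I[1,3], I[1,4]. HN layers by μ_θ (3 steps, strictly decreasing):
  μ^(1)=16; μ^(2)=21/2; μ^(3)=-29/3

((0, 0, 0, 1); (2, 2, 0, 0); (2, 2, 2, 0))


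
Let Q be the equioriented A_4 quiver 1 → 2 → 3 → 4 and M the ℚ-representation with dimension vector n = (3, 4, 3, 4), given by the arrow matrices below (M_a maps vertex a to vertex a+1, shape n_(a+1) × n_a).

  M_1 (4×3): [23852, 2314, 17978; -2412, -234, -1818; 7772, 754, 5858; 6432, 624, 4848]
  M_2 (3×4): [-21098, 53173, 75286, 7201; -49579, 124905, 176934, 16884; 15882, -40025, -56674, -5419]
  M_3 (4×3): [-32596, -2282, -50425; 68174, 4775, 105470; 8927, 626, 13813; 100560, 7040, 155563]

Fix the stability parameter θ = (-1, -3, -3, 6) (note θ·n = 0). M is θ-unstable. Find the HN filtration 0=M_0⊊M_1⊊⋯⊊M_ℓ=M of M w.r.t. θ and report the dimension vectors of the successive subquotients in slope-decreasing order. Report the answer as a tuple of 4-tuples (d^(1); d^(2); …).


Barcode: M ≅ I[1,1]^2, I[1,4], I[2,2], I[2,4]^2, I[4,4]. HN layers by μ_θ (4 steps, strictly decreasing):
  μ^(1)=6; μ^(2)=-1; μ^(3)=-7/3; μ^(4)=-3

((0, 0, 0, 4); (2, 0, 0, 0); (1, 1, 1, 0); (0, 3, 2, 0))


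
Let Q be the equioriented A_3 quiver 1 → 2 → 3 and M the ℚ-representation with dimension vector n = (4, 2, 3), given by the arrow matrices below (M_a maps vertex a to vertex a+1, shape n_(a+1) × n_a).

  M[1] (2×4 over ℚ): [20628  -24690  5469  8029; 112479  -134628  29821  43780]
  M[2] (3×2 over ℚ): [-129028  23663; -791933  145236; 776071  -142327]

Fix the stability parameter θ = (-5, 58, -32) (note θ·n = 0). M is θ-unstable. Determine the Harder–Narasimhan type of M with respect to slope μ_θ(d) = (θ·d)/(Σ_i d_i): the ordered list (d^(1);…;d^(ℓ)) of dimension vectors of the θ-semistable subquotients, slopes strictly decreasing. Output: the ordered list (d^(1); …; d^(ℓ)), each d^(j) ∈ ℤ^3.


Interval decomposition of M: I[1,1]^2, I[1,3]^2, I[3,3].
HN type (ℓ=3): μ^(1)=13; μ^(2)=-5; μ^(3)=-32

((0, 2, 2); (4, 0, 0); (0, 0, 1))


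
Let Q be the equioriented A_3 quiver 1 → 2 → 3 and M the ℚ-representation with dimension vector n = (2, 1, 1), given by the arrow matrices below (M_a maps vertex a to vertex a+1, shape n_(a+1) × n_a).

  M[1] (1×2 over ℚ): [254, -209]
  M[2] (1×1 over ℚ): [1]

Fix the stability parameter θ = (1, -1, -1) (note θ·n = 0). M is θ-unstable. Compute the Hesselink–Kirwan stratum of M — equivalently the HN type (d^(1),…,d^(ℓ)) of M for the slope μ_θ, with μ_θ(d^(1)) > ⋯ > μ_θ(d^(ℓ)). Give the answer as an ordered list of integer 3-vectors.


Via rank(M_{q-1}∘⋯∘M_p): M ≅ I[1,1], I[1,3].
μ_θ-semistable layers: μ^(1)=1; μ^(2)=-1/3

((1, 0, 0); (1, 1, 1))


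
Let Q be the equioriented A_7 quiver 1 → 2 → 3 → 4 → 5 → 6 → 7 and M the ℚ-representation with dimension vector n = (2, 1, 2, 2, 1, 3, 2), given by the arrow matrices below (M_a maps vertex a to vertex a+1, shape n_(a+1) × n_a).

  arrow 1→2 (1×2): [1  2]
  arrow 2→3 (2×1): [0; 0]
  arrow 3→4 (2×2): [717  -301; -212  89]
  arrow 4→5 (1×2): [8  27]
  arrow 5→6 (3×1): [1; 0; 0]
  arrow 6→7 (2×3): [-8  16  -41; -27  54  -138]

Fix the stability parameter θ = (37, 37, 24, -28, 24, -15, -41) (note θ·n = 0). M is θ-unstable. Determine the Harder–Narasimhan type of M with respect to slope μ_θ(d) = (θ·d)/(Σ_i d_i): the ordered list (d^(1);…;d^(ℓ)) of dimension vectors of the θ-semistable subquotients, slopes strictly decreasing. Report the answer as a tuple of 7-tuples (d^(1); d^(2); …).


Via rank(M_{q-1}∘⋯∘M_p): M ≅ I[1,1], I[1,2], I[3,4], I[3,7], I[6,6], I[6,7].
μ_θ-semistable layers: μ^(1)=37; μ^(2)=-2; μ^(3)=-36/5; μ^(4)=-15; μ^(5)=-28

((2, 1, 0, 0, 0, 0, 0); (0, 0, 1, 1, 0, 0, 0); (0, 0, 1, 1, 1, 1, 1); (0, 0, 0, 0, 0, 1, 0); (0, 0, 0, 0, 0, 1, 1))


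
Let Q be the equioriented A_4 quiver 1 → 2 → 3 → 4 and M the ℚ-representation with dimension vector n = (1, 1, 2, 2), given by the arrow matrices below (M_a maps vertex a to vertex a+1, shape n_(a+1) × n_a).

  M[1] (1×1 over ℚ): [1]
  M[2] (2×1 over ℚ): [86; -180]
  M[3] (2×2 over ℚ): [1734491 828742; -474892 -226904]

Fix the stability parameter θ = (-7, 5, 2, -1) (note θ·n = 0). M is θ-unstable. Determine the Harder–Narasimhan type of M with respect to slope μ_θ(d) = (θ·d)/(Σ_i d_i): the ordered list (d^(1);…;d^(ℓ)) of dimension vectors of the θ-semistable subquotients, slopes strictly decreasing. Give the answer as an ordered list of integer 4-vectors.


Interval decomposition of M: I[1,4], I[3,3], I[4,4].
HN type (ℓ=3): μ^(1)=2; μ^(2)=-1; μ^(3)=-7

((0, 1, 2, 1); (0, 0, 0, 1); (1, 0, 0, 0))


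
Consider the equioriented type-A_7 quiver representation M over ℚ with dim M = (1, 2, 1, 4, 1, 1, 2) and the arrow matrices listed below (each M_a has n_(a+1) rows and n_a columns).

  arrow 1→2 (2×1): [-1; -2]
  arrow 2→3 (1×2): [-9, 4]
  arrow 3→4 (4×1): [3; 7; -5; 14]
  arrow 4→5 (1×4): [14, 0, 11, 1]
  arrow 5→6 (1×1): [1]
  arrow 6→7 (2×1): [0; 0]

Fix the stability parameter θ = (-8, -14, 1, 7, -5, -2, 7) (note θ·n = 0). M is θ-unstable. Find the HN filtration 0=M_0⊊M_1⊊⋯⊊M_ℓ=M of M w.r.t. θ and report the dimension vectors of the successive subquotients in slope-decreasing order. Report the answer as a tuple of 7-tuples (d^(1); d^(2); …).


Via rank(M_{q-1}∘⋯∘M_p): M ≅ I[1,6], I[2,2], I[4,4]^3, I[7,7]^2.
μ_θ-semistable layers: μ^(1)=7; μ^(2)=1/4; μ^(3)=-11; μ^(4)=-14

((0, 0, 0, 3, 0, 0, 2); (0, 0, 1, 1, 1, 1, 0); (1, 1, 0, 0, 0, 0, 0); (0, 1, 0, 0, 0, 0, 0))


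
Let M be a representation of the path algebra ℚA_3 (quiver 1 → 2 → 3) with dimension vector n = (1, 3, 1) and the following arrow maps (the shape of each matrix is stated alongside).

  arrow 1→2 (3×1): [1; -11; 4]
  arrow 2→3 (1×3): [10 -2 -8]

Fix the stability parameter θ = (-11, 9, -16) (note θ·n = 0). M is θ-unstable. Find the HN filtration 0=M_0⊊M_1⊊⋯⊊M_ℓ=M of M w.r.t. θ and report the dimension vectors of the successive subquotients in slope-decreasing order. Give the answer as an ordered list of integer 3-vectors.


Via rank(M_{q-1}∘⋯∘M_p): M ≅ I[1,2], I[2,2], I[2,3].
μ_θ-semistable layers: μ^(1)=9; μ^(2)=-7/2; μ^(3)=-11

((0, 2, 0); (0, 1, 1); (1, 0, 0))


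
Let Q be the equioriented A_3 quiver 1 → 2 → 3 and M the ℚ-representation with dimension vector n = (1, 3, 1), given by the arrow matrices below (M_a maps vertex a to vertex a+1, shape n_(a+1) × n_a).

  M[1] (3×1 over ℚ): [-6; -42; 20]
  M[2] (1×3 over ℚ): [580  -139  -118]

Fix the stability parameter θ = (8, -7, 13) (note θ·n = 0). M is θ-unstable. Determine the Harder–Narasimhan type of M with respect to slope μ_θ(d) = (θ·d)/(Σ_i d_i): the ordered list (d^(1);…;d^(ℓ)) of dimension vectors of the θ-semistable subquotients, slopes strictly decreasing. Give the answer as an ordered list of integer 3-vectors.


Interval decomposition of M: I[1,3], I[2,2]^2.
HN type (ℓ=3): μ^(1)=13; μ^(2)=1/2; μ^(3)=-7

((0, 0, 1); (1, 1, 0); (0, 2, 0))


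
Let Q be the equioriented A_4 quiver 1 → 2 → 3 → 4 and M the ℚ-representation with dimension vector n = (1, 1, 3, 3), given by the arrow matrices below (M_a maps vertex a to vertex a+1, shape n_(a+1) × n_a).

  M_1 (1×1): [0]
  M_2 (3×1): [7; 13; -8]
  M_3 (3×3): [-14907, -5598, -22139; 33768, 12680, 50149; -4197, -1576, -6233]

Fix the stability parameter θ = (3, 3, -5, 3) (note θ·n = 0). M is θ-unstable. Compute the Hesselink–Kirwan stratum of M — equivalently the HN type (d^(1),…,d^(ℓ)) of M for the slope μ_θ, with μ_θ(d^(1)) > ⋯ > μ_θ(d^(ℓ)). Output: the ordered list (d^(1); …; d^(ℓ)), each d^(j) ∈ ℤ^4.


Barcode: M ≅ I[1,1], I[2,4], I[3,4]^2. HN layers by μ_θ (3 steps, strictly decreasing):
  μ^(1)=3; μ^(2)=-1; μ^(3)=-5

((1, 0, 0, 3); (0, 1, 1, 0); (0, 0, 2, 0))


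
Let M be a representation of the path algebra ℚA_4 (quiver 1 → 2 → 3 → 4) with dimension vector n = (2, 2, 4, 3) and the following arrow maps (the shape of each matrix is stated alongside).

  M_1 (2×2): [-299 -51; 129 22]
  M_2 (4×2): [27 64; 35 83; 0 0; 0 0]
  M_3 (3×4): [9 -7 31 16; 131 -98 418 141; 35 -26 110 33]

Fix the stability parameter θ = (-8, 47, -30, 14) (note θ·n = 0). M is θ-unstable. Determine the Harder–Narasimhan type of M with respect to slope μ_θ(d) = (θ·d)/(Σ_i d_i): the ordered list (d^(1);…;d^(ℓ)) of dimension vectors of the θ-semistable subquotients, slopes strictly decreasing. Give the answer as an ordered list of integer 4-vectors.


Barcode: M ≅ I[1,4]^2, I[3,3], I[3,4]. HN layers by μ_θ (4 steps, strictly decreasing):
  μ^(1)=14; μ^(2)=17/2; μ^(3)=-8; μ^(4)=-30

((0, 0, 0, 3); (0, 2, 2, 0); (2, 0, 0, 0); (0, 0, 2, 0))


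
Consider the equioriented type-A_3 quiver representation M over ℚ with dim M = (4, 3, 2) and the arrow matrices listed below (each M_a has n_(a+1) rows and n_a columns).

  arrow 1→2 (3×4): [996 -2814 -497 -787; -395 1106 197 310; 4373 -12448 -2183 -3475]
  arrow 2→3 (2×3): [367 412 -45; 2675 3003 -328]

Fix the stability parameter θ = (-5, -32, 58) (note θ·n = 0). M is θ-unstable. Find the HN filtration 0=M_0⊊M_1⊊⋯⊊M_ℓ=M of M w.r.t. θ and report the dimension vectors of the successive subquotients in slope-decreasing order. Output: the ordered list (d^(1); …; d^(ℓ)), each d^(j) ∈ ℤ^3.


Barcode: M ≅ I[1,1], I[1,2], I[1,3]^2. HN layers by μ_θ (3 steps, strictly decreasing):
  μ^(1)=58; μ^(2)=-5; μ^(3)=-37/2

((0, 0, 2); (1, 0, 0); (3, 3, 0))


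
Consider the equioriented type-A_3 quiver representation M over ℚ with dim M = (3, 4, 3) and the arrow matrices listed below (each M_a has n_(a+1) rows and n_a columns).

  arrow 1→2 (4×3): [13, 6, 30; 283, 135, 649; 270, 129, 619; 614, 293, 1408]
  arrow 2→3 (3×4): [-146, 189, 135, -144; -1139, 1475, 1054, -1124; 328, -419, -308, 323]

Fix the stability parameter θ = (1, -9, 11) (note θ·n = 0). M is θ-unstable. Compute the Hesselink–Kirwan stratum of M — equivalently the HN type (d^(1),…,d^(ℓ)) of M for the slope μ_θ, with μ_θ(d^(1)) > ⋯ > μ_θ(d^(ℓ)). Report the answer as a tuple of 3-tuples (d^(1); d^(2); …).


Via rank(M_{q-1}∘⋯∘M_p): M ≅ I[1,3]^3, I[2,2].
μ_θ-semistable layers: μ^(1)=11; μ^(2)=-4; μ^(3)=-9

((0, 0, 3); (3, 3, 0); (0, 1, 0))


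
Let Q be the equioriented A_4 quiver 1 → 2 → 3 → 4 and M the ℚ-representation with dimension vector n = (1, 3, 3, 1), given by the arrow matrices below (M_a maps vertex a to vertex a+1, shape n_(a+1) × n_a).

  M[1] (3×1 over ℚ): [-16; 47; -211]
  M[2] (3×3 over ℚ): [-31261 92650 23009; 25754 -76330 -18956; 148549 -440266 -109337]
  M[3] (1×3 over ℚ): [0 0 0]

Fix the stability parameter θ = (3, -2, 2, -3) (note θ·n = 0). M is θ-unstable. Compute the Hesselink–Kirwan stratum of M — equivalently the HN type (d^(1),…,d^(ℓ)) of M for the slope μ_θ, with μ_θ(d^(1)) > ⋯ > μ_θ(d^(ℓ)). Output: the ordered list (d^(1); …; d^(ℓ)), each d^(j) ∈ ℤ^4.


Barcode: M ≅ I[1,3], I[2,2], I[2,3], I[3,3], I[4,4]. HN layers by μ_θ (4 steps, strictly decreasing):
  μ^(1)=2; μ^(2)=1/2; μ^(3)=-2; μ^(4)=-3

((0, 0, 3, 0); (1, 1, 0, 0); (0, 2, 0, 0); (0, 0, 0, 1))


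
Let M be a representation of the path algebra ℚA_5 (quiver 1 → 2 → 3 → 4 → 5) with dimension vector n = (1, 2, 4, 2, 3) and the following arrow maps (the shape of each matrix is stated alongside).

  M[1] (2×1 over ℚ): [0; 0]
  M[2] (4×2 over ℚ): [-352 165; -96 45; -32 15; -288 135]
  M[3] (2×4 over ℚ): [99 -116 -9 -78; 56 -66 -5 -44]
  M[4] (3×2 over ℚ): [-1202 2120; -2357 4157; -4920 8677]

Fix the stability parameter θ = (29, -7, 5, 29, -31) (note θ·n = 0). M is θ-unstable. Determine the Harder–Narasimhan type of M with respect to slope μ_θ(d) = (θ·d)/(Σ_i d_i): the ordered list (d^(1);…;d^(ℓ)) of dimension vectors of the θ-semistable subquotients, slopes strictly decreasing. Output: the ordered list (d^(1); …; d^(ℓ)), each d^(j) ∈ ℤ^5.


Barcode: M ≅ I[1,1], I[2,2], I[2,5], I[3,3]^2, I[3,5], I[5,5]. HN layers by μ_θ (5 steps, strictly decreasing):
  μ^(1)=29; μ^(2)=5; μ^(3)=1; μ^(4)=-7; μ^(5)=-31

((1, 0, 0, 0, 0); (0, 0, 2, 0, 0); (0, 0, 2, 2, 2); (0, 2, 0, 0, 0); (0, 0, 0, 0, 1))


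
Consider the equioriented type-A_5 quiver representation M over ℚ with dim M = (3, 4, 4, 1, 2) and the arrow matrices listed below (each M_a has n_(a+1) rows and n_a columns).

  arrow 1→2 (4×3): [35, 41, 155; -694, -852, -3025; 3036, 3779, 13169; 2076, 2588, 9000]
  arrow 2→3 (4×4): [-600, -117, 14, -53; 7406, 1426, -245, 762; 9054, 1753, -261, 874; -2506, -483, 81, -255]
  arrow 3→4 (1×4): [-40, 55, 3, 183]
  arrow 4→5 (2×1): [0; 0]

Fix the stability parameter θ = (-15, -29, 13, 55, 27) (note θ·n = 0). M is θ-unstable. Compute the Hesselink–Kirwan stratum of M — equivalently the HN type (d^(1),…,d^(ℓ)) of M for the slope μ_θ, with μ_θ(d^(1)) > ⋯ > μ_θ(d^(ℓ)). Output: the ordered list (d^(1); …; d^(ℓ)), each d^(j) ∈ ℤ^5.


Barcode: M ≅ I[1,2], I[1,3], I[1,4], I[2,3], I[3,3], I[5,5]^2. HN layers by μ_θ (5 steps, strictly decreasing):
  μ^(1)=55; μ^(2)=27; μ^(3)=13; μ^(4)=-22; μ^(5)=-29

((0, 0, 0, 1, 0); (0, 0, 0, 0, 2); (0, 0, 4, 0, 0); (3, 3, 0, 0, 0); (0, 1, 0, 0, 0))


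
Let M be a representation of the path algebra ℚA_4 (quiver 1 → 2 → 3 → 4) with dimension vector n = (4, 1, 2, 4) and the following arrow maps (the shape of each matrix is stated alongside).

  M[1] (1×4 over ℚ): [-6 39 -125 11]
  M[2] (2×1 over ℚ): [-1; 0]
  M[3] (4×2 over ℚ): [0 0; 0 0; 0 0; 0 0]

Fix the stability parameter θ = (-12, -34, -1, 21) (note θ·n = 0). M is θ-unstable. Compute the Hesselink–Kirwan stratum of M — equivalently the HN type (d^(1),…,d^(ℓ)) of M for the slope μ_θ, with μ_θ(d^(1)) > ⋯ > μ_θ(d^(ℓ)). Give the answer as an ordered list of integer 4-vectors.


Barcode: M ≅ I[1,1]^3, I[1,3], I[3,3], I[4,4]^4. HN layers by μ_θ (4 steps, strictly decreasing):
  μ^(1)=21; μ^(2)=-1; μ^(3)=-12; μ^(4)=-23

((0, 0, 0, 4); (0, 0, 2, 0); (3, 0, 0, 0); (1, 1, 0, 0))


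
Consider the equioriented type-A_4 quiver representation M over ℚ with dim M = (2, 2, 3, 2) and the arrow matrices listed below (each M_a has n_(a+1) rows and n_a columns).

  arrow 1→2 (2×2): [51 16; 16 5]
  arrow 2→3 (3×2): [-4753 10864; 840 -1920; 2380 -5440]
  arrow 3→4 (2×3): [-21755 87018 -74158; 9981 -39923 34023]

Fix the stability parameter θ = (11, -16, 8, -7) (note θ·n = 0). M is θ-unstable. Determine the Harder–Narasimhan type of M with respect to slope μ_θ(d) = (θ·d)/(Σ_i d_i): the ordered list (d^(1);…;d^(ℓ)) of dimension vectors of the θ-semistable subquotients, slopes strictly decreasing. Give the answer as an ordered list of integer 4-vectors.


Interval decomposition of M: I[1,2], I[1,4], I[3,3], I[3,4].
HN type (ℓ=3): μ^(1)=8; μ^(2)=1/2; μ^(3)=-5/2

((0, 0, 1, 0); (0, 0, 2, 2); (2, 2, 0, 0))


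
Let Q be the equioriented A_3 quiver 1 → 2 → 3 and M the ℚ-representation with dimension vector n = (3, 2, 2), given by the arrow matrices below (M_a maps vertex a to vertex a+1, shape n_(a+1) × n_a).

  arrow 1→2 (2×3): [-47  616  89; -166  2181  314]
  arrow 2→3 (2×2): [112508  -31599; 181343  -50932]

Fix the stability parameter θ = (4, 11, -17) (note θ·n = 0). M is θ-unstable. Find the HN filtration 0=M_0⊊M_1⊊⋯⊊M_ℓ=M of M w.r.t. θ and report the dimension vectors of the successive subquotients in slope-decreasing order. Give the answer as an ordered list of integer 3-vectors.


Via rank(M_{q-1}∘⋯∘M_p): M ≅ I[1,1], I[1,3]^2.
μ_θ-semistable layers: μ^(1)=4; μ^(2)=-2/3

((1, 0, 0); (2, 2, 2))


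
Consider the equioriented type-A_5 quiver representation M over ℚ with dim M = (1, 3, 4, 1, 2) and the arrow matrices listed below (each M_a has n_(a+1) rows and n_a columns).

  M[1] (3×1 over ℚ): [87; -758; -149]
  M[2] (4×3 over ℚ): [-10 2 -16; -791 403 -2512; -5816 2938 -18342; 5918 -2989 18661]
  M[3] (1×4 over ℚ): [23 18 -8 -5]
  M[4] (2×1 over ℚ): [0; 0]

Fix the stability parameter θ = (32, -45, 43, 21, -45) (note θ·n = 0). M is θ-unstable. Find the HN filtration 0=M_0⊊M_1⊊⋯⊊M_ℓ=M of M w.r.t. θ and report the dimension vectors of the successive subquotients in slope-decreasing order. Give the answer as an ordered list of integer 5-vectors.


Via rank(M_{q-1}∘⋯∘M_p): M ≅ I[1,4], I[2,2], I[2,3], I[3,3]^2, I[5,5]^2.
μ_θ-semistable layers: μ^(1)=43; μ^(2)=32; μ^(3)=-13/2; μ^(4)=-45

((0, 0, 3, 0, 0); (0, 0, 1, 1, 0); (1, 1, 0, 0, 0); (0, 2, 0, 0, 2))


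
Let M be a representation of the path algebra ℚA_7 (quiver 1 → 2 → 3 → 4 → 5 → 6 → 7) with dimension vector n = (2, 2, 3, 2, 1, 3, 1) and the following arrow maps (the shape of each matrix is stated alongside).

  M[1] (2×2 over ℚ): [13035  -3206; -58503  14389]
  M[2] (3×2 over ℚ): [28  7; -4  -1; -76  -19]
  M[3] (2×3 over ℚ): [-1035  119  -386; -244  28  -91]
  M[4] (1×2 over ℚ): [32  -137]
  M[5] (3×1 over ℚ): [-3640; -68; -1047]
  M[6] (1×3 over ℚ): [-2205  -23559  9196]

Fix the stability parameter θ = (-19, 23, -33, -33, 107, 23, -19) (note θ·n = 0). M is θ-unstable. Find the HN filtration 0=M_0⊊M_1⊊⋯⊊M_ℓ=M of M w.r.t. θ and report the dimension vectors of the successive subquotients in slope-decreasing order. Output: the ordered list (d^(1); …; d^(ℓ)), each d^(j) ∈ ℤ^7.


Barcode: M ≅ I[1,2], I[1,6], I[3,3], I[3,4], I[6,6], I[6,7]. HN layers by μ_θ (6 steps, strictly decreasing):
  μ^(1)=65; μ^(2)=23; μ^(3)=2; μ^(4)=-43/3; μ^(5)=-19; μ^(6)=-33

((0, 0, 0, 0, 1, 1, 0); (0, 1, 0, 0, 0, 1, 0); (0, 0, 0, 0, 0, 1, 1); (0, 1, 1, 1, 0, 0, 0); (2, 0, 0, 0, 0, 0, 0); (0, 0, 2, 1, 0, 0, 0))


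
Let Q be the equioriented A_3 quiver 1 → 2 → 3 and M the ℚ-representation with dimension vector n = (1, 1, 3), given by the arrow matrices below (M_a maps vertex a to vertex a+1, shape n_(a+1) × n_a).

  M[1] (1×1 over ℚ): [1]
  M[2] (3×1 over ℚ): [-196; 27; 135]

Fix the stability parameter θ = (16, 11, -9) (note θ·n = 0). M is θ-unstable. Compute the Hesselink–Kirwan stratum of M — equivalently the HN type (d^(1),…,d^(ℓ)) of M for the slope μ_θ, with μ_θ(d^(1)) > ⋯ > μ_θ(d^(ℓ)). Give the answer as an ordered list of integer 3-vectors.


Via rank(M_{q-1}∘⋯∘M_p): M ≅ I[1,3], I[3,3]^2.
μ_θ-semistable layers: μ^(1)=6; μ^(2)=-9

((1, 1, 1); (0, 0, 2))


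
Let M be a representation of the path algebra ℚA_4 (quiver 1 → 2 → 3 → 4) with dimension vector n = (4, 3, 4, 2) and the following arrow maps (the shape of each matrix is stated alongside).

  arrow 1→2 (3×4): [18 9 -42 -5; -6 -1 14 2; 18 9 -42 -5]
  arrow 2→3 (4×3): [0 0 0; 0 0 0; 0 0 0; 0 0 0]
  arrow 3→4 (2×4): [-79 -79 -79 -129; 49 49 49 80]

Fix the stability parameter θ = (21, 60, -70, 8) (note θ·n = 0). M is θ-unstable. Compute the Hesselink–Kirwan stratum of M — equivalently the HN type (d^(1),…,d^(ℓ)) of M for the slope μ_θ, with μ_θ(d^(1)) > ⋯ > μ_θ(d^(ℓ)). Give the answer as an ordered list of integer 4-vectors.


Interval decomposition of M: I[1,1]^2, I[1,2]^2, I[2,2], I[3,3]^2, I[3,4]^2.
HN type (ℓ=4): μ^(1)=60; μ^(2)=21; μ^(3)=8; μ^(4)=-70

((0, 3, 0, 0); (4, 0, 0, 0); (0, 0, 0, 2); (0, 0, 4, 0))


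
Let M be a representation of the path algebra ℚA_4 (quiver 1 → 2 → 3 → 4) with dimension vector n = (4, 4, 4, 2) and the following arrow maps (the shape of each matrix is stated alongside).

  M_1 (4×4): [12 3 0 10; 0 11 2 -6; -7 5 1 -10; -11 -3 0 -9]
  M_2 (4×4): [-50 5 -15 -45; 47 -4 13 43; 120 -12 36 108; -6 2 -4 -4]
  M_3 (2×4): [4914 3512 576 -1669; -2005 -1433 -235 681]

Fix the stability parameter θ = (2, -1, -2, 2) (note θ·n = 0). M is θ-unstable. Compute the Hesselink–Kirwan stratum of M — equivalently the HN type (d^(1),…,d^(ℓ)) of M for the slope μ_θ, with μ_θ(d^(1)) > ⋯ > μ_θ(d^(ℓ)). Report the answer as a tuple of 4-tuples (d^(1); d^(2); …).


Barcode: M ≅ I[1,2]^2, I[1,4]^2, I[3,3]^2. HN layers by μ_θ (4 steps, strictly decreasing):
  μ^(1)=2; μ^(2)=1/2; μ^(3)=-1/3; μ^(4)=-2

((0, 0, 0, 2); (2, 2, 0, 0); (2, 2, 2, 0); (0, 0, 2, 0))


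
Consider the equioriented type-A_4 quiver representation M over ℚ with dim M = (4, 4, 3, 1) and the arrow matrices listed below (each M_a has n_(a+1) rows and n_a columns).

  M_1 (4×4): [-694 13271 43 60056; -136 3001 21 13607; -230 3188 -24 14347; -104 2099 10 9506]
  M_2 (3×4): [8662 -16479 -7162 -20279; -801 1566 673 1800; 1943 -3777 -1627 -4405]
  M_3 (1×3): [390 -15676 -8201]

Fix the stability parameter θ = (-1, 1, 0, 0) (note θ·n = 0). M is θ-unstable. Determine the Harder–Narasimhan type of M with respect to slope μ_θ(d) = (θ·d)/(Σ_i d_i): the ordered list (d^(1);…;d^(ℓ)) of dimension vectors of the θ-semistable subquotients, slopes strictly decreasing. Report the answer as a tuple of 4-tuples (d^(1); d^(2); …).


Via rank(M_{q-1}∘⋯∘M_p): M ≅ I[1,1], I[1,2], I[1,3], I[1,4], I[2,3].
μ_θ-semistable layers: μ^(1)=1; μ^(2)=1/2; μ^(3)=1/3; μ^(4)=-1

((0, 1, 0, 0); (0, 2, 2, 0); (0, 1, 1, 1); (4, 0, 0, 0))


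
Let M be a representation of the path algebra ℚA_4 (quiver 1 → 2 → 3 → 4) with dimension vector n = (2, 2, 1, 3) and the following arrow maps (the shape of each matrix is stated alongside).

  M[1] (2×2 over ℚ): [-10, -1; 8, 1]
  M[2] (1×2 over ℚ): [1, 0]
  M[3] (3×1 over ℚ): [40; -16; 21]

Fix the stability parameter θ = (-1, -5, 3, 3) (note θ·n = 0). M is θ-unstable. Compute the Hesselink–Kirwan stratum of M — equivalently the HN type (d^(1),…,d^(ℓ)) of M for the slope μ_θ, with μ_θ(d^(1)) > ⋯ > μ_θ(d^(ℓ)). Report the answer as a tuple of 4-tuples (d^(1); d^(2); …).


Via rank(M_{q-1}∘⋯∘M_p): M ≅ I[1,2], I[1,4], I[4,4]^2.
μ_θ-semistable layers: μ^(1)=3; μ^(2)=-3

((0, 0, 1, 3); (2, 2, 0, 0))


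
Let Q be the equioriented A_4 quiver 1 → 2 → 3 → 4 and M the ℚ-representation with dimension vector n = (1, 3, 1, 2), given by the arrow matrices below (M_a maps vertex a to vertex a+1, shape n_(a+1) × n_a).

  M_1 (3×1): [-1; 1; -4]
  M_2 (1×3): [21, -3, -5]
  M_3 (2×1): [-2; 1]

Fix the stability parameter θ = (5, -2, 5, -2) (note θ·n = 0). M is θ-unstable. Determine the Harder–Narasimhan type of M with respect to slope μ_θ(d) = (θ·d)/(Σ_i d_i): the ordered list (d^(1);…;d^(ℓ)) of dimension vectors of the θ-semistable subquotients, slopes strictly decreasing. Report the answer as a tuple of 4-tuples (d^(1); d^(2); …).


Interval decomposition of M: I[1,4], I[2,2]^2, I[4,4].
HN type (ℓ=2): μ^(1)=3/2; μ^(2)=-2

((1, 1, 1, 1); (0, 2, 0, 1))


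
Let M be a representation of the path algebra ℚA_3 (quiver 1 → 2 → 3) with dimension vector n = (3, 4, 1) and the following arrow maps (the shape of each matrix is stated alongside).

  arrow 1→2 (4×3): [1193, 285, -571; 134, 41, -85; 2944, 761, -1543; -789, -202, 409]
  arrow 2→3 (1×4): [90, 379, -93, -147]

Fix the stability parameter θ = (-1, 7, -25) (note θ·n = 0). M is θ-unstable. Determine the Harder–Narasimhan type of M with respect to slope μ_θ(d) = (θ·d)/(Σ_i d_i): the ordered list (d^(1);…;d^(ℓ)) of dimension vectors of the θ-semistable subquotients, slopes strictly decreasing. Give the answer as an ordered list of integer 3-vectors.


Barcode: M ≅ I[1,2]^2, I[1,3], I[2,2]. HN layers by μ_θ (3 steps, strictly decreasing):
  μ^(1)=7; μ^(2)=-1; μ^(3)=-19/3

((0, 3, 0); (2, 0, 0); (1, 1, 1))


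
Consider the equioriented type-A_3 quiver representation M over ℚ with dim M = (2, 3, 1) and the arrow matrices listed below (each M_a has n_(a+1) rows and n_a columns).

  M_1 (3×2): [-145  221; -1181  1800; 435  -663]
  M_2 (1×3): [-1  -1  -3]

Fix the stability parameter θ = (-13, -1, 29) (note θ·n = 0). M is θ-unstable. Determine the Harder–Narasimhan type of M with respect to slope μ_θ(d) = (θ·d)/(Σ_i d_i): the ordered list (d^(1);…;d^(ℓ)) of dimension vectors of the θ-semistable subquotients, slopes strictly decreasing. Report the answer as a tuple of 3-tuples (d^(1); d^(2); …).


Via rank(M_{q-1}∘⋯∘M_p): M ≅ I[1,2], I[1,3], I[2,2].
μ_θ-semistable layers: μ^(1)=29; μ^(2)=-1; μ^(3)=-13

((0, 0, 1); (0, 3, 0); (2, 0, 0))


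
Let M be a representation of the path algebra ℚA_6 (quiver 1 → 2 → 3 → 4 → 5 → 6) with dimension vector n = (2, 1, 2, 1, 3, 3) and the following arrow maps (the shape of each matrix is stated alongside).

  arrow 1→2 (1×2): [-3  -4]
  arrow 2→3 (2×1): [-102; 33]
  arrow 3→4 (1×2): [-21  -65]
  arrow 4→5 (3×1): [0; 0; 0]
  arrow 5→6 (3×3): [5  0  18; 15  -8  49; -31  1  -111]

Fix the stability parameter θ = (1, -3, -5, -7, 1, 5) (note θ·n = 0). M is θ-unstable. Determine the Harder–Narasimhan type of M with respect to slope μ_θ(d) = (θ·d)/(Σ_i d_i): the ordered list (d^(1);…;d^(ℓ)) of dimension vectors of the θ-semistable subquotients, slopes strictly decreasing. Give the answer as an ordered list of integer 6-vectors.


Interval decomposition of M: I[1,1], I[1,4], I[3,3], I[5,6]^3.
HN type (ℓ=4): μ^(1)=5; μ^(2)=1; μ^(3)=-7/2; μ^(4)=-5

((0, 0, 0, 0, 0, 3); (1, 0, 0, 0, 3, 0); (1, 1, 1, 1, 0, 0); (0, 0, 1, 0, 0, 0))


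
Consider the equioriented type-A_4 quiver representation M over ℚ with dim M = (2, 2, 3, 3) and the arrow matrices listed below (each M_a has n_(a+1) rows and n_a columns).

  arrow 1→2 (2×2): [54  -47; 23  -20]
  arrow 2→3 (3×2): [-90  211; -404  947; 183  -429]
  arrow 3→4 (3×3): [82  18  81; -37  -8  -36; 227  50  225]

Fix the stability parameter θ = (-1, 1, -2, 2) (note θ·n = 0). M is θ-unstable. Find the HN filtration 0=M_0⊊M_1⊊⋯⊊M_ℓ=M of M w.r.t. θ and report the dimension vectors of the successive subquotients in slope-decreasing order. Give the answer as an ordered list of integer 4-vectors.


Via rank(M_{q-1}∘⋯∘M_p): M ≅ I[1,4]^2, I[3,3], I[4,4].
μ_θ-semistable layers: μ^(1)=2; μ^(2)=-1/2; μ^(3)=-1; μ^(4)=-2

((0, 0, 0, 3); (0, 2, 2, 0); (2, 0, 0, 0); (0, 0, 1, 0))


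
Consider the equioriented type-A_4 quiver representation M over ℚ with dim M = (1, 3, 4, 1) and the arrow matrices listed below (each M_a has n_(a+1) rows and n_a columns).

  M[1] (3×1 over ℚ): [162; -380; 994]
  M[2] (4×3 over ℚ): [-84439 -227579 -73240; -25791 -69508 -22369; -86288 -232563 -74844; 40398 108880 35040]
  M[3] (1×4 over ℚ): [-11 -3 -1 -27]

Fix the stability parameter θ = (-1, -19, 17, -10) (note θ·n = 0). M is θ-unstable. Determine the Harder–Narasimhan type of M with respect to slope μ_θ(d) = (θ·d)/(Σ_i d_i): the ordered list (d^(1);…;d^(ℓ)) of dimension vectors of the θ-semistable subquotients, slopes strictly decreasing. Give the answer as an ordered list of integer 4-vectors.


Via rank(M_{q-1}∘⋯∘M_p): M ≅ I[1,4], I[2,3]^2, I[3,3].
μ_θ-semistable layers: μ^(1)=17; μ^(2)=7/2; μ^(3)=-10; μ^(4)=-19

((0, 0, 3, 0); (0, 0, 1, 1); (1, 1, 0, 0); (0, 2, 0, 0))


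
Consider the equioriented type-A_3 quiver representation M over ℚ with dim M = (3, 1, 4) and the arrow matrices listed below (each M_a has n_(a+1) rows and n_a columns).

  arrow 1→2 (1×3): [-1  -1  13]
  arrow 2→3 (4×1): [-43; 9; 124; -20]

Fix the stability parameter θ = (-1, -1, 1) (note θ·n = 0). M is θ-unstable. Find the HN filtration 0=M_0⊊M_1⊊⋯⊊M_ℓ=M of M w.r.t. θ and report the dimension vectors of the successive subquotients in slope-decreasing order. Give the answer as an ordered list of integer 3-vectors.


Interval decomposition of M: I[1,1]^2, I[1,3], I[3,3]^3.
HN type (ℓ=2): μ^(1)=1; μ^(2)=-1

((0, 0, 4); (3, 1, 0))


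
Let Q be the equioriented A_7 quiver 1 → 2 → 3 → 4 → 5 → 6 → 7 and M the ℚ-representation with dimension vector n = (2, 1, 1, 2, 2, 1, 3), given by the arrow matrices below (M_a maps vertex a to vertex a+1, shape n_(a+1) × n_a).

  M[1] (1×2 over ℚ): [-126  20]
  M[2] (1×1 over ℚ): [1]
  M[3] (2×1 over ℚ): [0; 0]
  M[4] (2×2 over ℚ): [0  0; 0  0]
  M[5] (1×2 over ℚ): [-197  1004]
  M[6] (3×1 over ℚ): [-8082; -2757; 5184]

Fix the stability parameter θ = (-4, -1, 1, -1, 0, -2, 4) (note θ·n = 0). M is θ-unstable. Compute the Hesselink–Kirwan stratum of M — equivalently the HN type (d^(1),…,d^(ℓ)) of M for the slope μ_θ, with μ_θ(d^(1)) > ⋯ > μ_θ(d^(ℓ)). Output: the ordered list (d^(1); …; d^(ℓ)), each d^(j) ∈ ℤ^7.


Barcode: M ≅ I[1,1], I[1,3], I[4,4]^2, I[5,5], I[5,7], I[7,7]^2. HN layers by μ_θ (5 steps, strictly decreasing):
  μ^(1)=4; μ^(2)=1; μ^(3)=0; μ^(4)=-1; μ^(5)=-4

((0, 0, 0, 0, 0, 0, 3); (0, 0, 1, 0, 0, 0, 0); (0, 0, 0, 0, 1, 0, 0); (0, 1, 0, 2, 1, 1, 0); (2, 0, 0, 0, 0, 0, 0))


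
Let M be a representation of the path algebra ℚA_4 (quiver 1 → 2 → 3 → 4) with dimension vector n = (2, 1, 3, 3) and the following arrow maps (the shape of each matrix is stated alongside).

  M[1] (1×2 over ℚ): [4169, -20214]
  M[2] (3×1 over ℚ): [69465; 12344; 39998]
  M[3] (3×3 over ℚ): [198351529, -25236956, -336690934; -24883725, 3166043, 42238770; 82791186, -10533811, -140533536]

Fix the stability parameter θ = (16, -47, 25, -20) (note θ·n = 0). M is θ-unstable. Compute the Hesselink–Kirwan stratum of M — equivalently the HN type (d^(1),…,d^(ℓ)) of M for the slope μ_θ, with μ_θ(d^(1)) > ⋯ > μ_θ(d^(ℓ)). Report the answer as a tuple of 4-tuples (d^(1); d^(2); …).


Interval decomposition of M: I[1,1], I[1,4], I[3,3], I[3,4], I[4,4].
HN type (ℓ=5): μ^(1)=25; μ^(2)=16; μ^(3)=5/2; μ^(4)=-31/2; μ^(5)=-20

((0, 0, 1, 0); (1, 0, 0, 0); (0, 0, 2, 2); (1, 1, 0, 0); (0, 0, 0, 1))


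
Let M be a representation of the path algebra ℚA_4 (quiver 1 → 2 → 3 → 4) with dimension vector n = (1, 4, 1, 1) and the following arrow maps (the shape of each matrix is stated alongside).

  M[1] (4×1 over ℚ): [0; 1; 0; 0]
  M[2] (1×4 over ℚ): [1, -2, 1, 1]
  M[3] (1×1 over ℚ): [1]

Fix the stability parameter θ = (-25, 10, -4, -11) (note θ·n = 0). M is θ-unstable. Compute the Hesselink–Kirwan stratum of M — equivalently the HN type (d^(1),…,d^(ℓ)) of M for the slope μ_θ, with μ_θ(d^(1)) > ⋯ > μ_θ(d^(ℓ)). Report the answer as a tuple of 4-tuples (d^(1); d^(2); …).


Barcode: M ≅ I[1,4], I[2,2]^3. HN layers by μ_θ (3 steps, strictly decreasing):
  μ^(1)=10; μ^(2)=-5/3; μ^(3)=-25

((0, 3, 0, 0); (0, 1, 1, 1); (1, 0, 0, 0))


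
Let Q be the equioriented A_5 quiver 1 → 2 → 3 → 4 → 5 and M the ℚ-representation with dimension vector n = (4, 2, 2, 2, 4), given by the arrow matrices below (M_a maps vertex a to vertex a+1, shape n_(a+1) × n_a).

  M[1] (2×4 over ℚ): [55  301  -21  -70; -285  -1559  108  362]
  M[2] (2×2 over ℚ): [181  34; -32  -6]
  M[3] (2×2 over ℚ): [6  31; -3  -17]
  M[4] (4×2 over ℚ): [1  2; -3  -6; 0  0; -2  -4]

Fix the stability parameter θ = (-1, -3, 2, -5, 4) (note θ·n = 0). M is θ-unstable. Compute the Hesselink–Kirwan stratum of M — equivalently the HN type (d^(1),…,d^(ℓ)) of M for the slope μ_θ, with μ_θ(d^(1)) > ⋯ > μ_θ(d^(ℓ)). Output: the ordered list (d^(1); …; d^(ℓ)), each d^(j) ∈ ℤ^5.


Interval decomposition of M: I[1,1]^2, I[1,4], I[1,5], I[5,5]^3.
HN type (ℓ=4): μ^(1)=4; μ^(2)=-1; μ^(3)=-3/2; μ^(4)=-2

((0, 0, 0, 0, 4); (2, 0, 0, 0, 0); (0, 0, 2, 2, 0); (2, 2, 0, 0, 0))


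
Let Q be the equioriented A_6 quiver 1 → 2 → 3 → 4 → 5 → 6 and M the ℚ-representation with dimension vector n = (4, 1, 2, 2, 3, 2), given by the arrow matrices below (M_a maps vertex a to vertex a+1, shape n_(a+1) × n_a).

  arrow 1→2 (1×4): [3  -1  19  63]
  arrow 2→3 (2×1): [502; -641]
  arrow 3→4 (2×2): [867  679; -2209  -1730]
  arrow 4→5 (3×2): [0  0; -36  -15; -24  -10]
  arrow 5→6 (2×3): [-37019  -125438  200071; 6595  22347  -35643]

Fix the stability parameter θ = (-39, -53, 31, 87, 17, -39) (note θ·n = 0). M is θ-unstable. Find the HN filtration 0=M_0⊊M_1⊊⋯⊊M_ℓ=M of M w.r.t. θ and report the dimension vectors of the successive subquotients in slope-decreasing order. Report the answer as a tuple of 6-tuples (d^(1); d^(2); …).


Via rank(M_{q-1}∘⋯∘M_p): M ≅ I[1,1]^3, I[1,4], I[3,6], I[5,5], I[5,6].
μ_θ-semistable layers: μ^(1)=87; μ^(2)=31; μ^(3)=24; μ^(4)=17; μ^(5)=-11; μ^(6)=-39; μ^(7)=-46

((0, 0, 0, 1, 0, 0); (0, 0, 1, 0, 0, 0); (0, 0, 1, 1, 1, 1); (0, 0, 0, 0, 1, 0); (0, 0, 0, 0, 1, 1); (3, 0, 0, 0, 0, 0); (1, 1, 0, 0, 0, 0))
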